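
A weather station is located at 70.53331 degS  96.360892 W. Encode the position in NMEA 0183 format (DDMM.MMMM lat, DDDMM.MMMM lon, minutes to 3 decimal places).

7031.999,S / 09621.654,W

Latitude: minutes = (70.533310 − 70) × 60 = 31.99860
λ: fractional part 0.360892 → 21.65352 minutes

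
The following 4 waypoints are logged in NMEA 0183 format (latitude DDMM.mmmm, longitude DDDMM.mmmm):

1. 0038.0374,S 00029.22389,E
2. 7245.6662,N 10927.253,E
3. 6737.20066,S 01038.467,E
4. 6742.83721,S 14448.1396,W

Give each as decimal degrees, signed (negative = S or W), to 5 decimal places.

Point 1:
  Latitude: degrees = first 2 digits = 0, minutes = 38.0374; 0 + 38.0374/60 = 0.633957
  S ⇒ negate
  λ: degrees = first 3 digits = 0, minutes = 29.22389; 0 + 29.22389/60 = 0.487065
  E → positive
Point 2:
  φ: degrees = first 2 digits = 72, minutes = 45.6662; 72 + 45.6662/60 = 72.761103
  N ⇒ keep positive
  Longitude: split at 3 digits → 109° and 27.253′; 109 + 27.253/60 = 109.454217
  E ⇒ keep positive
Point 3:
  φ: degrees = first 2 digits = 67, minutes = 37.20066; 67 + 37.20066/60 = 67.620011
  S ⇒ negate
  λ: split at 3 digits → 010° and 38.467′; 10 + 38.467/60 = 10.641117
  E → positive
Point 4:
  Latitude: split at 2 digits → 67° and 42.83721′; 67 + 42.83721/60 = 67.713954
  S ⇒ negate
  λ: degrees = first 3 digits = 144, minutes = 48.1396; 144 + 48.1396/60 = 144.802327
  hemisphere W, so the sign is −

1. -0.63396, 0.48706
2. 72.76110, 109.45422
3. -67.62001, 10.64112
4. -67.71395, -144.80233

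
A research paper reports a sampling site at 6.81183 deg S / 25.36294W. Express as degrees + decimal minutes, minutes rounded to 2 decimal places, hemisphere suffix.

Lat: fractional part 0.811830 → 48.7098 minutes
Lon: fractional part 0.362940 → 21.7764 minutes

6° 48.71′ S, 25° 21.78′ W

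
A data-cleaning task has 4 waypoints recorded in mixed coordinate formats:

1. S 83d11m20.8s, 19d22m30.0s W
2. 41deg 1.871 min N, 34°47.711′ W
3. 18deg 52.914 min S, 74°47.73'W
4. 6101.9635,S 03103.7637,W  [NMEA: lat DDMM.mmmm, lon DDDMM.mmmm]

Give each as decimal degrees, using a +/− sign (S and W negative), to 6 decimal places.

1. -83.189111, -19.375000
2. 41.031183, -34.795183
3. -18.881900, -74.795500
4. -61.032725, -31.062728

Point 1:
  Latitude: 83 + 11/60 + 20.8/3600 = 83.1891111
  S ⇒ negate
  Longitude: 19 + 22/60 + 30/3600 = 19.3750000
  W → negative
Point 2:
  Lat: 41 + 1.871/60 = 41.0311833
  N ⇒ keep positive
  Longitude: 47.711′ = 0.795183°; total 34.7951833
  hemisphere W, so the sign is −
Point 3:
  Latitude: 52.914′ = 0.881900°; total 18.8819000
  S → negative
  Lon: 74 + 47.73/60 = 74.7955000
  hemisphere W, so the sign is −
Point 4:
  φ: split at 2 digits → 61° and 1.9635′; 61 + 1.9635/60 = 61.0327250
  S → negative
  Longitude: degrees = first 3 digits = 31, minutes = 3.7637; 31 + 3.7637/60 = 31.0627283
  W ⇒ negate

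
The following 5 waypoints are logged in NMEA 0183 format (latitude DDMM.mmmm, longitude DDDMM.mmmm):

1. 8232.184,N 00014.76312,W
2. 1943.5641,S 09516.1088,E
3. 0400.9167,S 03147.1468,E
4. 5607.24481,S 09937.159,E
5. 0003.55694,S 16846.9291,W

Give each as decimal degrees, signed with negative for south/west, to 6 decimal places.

1. 82.536400, -0.246052
2. -19.726068, 95.268480
3. -4.015278, 31.785780
4. -56.120747, 99.619317
5. -0.059282, -168.782152

Point 1:
  Latitude: split at 2 digits → 82° and 32.184′; 82 + 32.184/60 = 82.5364000
  N ⇒ keep positive
  Longitude: degrees = first 3 digits = 0, minutes = 14.76312; 0 + 14.76312/60 = 0.2460520
  W ⇒ negate
Point 2:
  Lat: degrees = first 2 digits = 19, minutes = 43.5641; 19 + 43.5641/60 = 19.7260683
  S → negative
  λ: split at 3 digits → 095° and 16.1088′; 95 + 16.1088/60 = 95.2684800
  E ⇒ keep positive
Point 3:
  φ: split at 2 digits → 04° and 0.9167′; 4 + 0.9167/60 = 4.0152783
  hemisphere S, so the sign is −
  Lon: split at 3 digits → 031° and 47.1468′; 31 + 47.1468/60 = 31.7857800
  E → positive
Point 4:
  Latitude: split at 2 digits → 56° and 7.24481′; 56 + 7.24481/60 = 56.1207468
  S → negative
  Lon: degrees = first 3 digits = 99, minutes = 37.159; 99 + 37.159/60 = 99.6193167
  E ⇒ keep positive
Point 5:
  Lat: degrees = first 2 digits = 0, minutes = 3.55694; 0 + 3.55694/60 = 0.0592823
  S → negative
  Longitude: split at 3 digits → 168° and 46.9291′; 168 + 46.9291/60 = 168.7821517
  W ⇒ negate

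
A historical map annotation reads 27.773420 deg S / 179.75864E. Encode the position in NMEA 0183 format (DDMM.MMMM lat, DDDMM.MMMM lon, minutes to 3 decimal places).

Lat: fractional part 0.773420 → 46.40520 minutes
Lon: 179° + 0.758640 × 60 = 179° 45.51840′

2746.405,S / 17945.518,E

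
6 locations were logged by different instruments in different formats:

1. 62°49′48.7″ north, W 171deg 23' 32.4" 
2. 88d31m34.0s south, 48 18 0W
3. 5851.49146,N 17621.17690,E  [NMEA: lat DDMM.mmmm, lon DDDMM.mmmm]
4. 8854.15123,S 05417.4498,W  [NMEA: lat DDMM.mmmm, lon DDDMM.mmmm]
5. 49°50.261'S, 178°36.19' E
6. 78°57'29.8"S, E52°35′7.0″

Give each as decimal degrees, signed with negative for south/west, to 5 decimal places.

1. 62.83019, -171.39233
2. -88.52611, -48.30000
3. 58.85819, 176.35295
4. -88.90252, -54.29083
5. -49.83768, 178.60317
6. -78.95828, 52.58528

Point 1:
  Lat: 62 + 49/60 + 48.7/3600 = 62.830194
  N → positive
  Lon: 171° + 23/60 + 32.4/3600 = 171 + 0.383333 + 0.009000 = 171.392333
  hemisphere W, so the sign is −
Point 2:
  φ: 31′ + 34″ = 31.56667′; 88 + 31.56667/60 = 88.526111
  S → negative
  Longitude: 48 + 18/60 + 0/3600 = 48.300000
  W ⇒ negate
Point 3:
  Lat: degrees = first 2 digits = 58, minutes = 51.49146; 58 + 51.49146/60 = 58.858191
  N ⇒ keep positive
  λ: split at 3 digits → 176° and 21.1769′; 176 + 21.1769/60 = 176.352948
  E ⇒ keep positive
Point 4:
  φ: degrees = first 2 digits = 88, minutes = 54.15123; 88 + 54.15123/60 = 88.902521
  hemisphere S, so the sign is −
  Longitude: split at 3 digits → 054° and 17.4498′; 54 + 17.4498/60 = 54.290830
  hemisphere W, so the sign is −
Point 5:
  Lat: 49 + 50.261/60 = 49.837683
  S ⇒ negate
  Longitude: 178 + 36.19/60 = 178.603167
  E ⇒ keep positive
Point 6:
  Lat: 78° + 57/60 + 29.8/3600 = 78 + 0.950000 + 0.008278 = 78.958278
  S → negative
  Lon: 35′ + 7″ = 35.11667′; 52 + 35.11667/60 = 52.585278
  E ⇒ keep positive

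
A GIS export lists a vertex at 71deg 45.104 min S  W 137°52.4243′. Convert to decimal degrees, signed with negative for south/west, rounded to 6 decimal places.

-71.751733, -137.873738

Lat: 71 + 45.104/60 = 71.7517333
hemisphere S, so the sign is −
λ: 52.4243′ = 0.873738°; total 137.8737383
W ⇒ negate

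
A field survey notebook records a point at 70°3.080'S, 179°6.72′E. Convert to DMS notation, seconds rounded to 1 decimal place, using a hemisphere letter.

Lat: 3.08000′ → 3′ and 0.08000 × 60 = 4.800″
Longitude: fractional minutes 0.72000 × 60 = 43.200″

70°03′4.8″ S, 179°06′43.2″ E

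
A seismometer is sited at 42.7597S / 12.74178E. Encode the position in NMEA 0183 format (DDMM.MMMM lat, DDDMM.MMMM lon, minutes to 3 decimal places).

4245.582,S / 01244.507,E

Latitude: minutes = (42.759700 − 42) × 60 = 45.58200
Longitude: fractional part 0.741780 → 44.50680 minutes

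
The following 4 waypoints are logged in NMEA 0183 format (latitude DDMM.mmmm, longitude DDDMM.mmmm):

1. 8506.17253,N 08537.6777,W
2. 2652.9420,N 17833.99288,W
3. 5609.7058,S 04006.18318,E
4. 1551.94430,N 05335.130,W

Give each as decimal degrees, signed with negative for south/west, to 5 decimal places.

Point 1:
  Latitude: degrees = first 2 digits = 85, minutes = 6.17253; 85 + 6.17253/60 = 85.102876
  N → positive
  Longitude: split at 3 digits → 085° and 37.6777′; 85 + 37.6777/60 = 85.627962
  W → negative
Point 2:
  Lat: degrees = first 2 digits = 26, minutes = 52.942; 26 + 52.942/60 = 26.882367
  N → positive
  Longitude: split at 3 digits → 178° and 33.99288′; 178 + 33.99288/60 = 178.566548
  hemisphere W, so the sign is −
Point 3:
  Latitude: split at 2 digits → 56° and 9.7058′; 56 + 9.7058/60 = 56.161763
  hemisphere S, so the sign is −
  Lon: split at 3 digits → 040° and 6.18318′; 40 + 6.18318/60 = 40.103053
  E ⇒ keep positive
Point 4:
  Latitude: split at 2 digits → 15° and 51.9443′; 15 + 51.9443/60 = 15.865738
  N → positive
  Longitude: split at 3 digits → 053° and 35.13′; 53 + 35.13/60 = 53.585500
  W ⇒ negate

1. 85.10288, -85.62796
2. 26.88237, -178.56655
3. -56.16176, 40.10305
4. 15.86574, -53.58550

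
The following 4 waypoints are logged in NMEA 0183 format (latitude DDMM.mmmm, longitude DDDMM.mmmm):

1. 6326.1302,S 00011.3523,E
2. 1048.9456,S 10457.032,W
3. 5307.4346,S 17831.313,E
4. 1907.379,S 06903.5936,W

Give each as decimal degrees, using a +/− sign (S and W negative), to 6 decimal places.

Point 1:
  Latitude: split at 2 digits → 63° and 26.1302′; 63 + 26.1302/60 = 63.4355033
  S ⇒ negate
  Longitude: degrees = first 3 digits = 0, minutes = 11.3523; 0 + 11.3523/60 = 0.1892050
  E ⇒ keep positive
Point 2:
  φ: degrees = first 2 digits = 10, minutes = 48.9456; 10 + 48.9456/60 = 10.8157600
  hemisphere S, so the sign is −
  λ: degrees = first 3 digits = 104, minutes = 57.032; 104 + 57.032/60 = 104.9505333
  W → negative
Point 3:
  φ: split at 2 digits → 53° and 7.4346′; 53 + 7.4346/60 = 53.1239100
  hemisphere S, so the sign is −
  Lon: degrees = first 3 digits = 178, minutes = 31.313; 178 + 31.313/60 = 178.5218833
  E ⇒ keep positive
Point 4:
  φ: degrees = first 2 digits = 19, minutes = 7.379; 19 + 7.379/60 = 19.1229833
  hemisphere S, so the sign is −
  λ: degrees = first 3 digits = 69, minutes = 3.5936; 69 + 3.5936/60 = 69.0598933
  W → negative

1. -63.435503, 0.189205
2. -10.815760, -104.950533
3. -53.123910, 178.521883
4. -19.122983, -69.059893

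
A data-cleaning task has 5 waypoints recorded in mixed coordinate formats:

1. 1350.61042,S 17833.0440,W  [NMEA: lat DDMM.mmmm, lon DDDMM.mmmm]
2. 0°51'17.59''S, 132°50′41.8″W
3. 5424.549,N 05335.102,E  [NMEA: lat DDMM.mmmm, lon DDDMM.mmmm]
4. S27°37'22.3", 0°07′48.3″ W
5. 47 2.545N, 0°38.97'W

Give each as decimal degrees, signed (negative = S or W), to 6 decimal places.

1. -13.843507, -178.550733
2. -0.854886, -132.844944
3. 54.409150, 53.585033
4. -27.622861, -0.130083
5. 47.042417, -0.649500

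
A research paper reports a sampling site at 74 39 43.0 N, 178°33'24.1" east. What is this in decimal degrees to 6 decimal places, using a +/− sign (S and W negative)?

Lat: 74 + 39/60 + 43/3600 = 74.6619444
N → positive
Longitude: 33′ + 24.1″ = 33.40167′; 178 + 33.40167/60 = 178.5566944
E ⇒ keep positive

74.661944, 178.556694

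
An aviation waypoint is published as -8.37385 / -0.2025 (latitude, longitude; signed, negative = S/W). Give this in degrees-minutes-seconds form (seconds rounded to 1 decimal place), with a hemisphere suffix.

8°22′25.9″ S, 0°12′9.0″ W

Latitude is negative → S; |value| = 8.373850
Latitude: 0.373850 × 60 = 22.43100′ → 22′, remainder × 60 = 25.860″
Longitude is negative → W; |value| = 0.202500
Longitude: whole degrees 0; 12.15000′ → 12′ and 9.000″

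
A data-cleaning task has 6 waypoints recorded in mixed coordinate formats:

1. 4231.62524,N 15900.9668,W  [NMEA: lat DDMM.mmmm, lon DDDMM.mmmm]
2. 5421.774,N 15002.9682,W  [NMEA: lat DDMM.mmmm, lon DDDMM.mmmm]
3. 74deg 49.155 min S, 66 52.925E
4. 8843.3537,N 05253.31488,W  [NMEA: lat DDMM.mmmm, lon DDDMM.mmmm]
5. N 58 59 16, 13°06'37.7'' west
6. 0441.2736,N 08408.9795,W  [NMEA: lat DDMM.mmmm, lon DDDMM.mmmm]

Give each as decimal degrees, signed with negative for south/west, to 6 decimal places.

1. 42.527087, -159.016113
2. 54.362900, -150.049470
3. -74.819250, 66.882083
4. 88.722562, -52.888581
5. 58.987778, -13.110472
6. 4.687893, -84.149658

Point 1:
  Lat: split at 2 digits → 42° and 31.62524′; 42 + 31.62524/60 = 42.5270873
  N → positive
  Lon: degrees = first 3 digits = 159, minutes = 0.9668; 159 + 0.9668/60 = 159.0161133
  W ⇒ negate
Point 2:
  Lat: degrees = first 2 digits = 54, minutes = 21.774; 54 + 21.774/60 = 54.3629000
  N ⇒ keep positive
  Lon: degrees = first 3 digits = 150, minutes = 2.9682; 150 + 2.9682/60 = 150.0494700
  W → negative
Point 3:
  Latitude: 49.155′ = 0.819250°; total 74.8192500
  S ⇒ negate
  λ: 52.925′ = 0.882083°; total 66.8820833
  E ⇒ keep positive
Point 4:
  Lat: degrees = first 2 digits = 88, minutes = 43.3537; 88 + 43.3537/60 = 88.7225617
  N ⇒ keep positive
  λ: split at 3 digits → 052° and 53.31488′; 52 + 53.31488/60 = 52.8885813
  W → negative
Point 5:
  Lat: 59′ + 16″ = 59.26667′; 58 + 59.26667/60 = 58.9877778
  N ⇒ keep positive
  λ: 13° + 6/60 + 37.7/3600 = 13 + 0.100000 + 0.010472 = 13.1104722
  W → negative
Point 6:
  φ: split at 2 digits → 04° and 41.2736′; 4 + 41.2736/60 = 4.6878933
  N → positive
  λ: degrees = first 3 digits = 84, minutes = 8.9795; 84 + 8.9795/60 = 84.1496583
  W ⇒ negate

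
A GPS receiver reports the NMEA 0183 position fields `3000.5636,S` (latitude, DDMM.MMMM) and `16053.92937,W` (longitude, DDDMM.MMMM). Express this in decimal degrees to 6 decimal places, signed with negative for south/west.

Latitude: split at 2 digits → 30° and 0.5636′; 30 + 0.5636/60 = 30.0093933
S → negative
Lon: degrees = first 3 digits = 160, minutes = 53.92937; 160 + 53.92937/60 = 160.8988228
hemisphere W, so the sign is −

-30.009393, -160.898823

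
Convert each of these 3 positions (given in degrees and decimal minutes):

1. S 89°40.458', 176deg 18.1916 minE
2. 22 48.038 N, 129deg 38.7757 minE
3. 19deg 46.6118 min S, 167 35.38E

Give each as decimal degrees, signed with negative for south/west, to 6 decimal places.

Point 1:
  Lat: 40.458′ = 0.674300°; total 89.6743000
  hemisphere S, so the sign is −
  λ: 176 + 18.1916/60 = 176.3031933
  E → positive
Point 2:
  Latitude: 22 + 48.038/60 = 22.8006333
  N ⇒ keep positive
  Lon: 129 + 38.7757/60 = 129.6462617
  E ⇒ keep positive
Point 3:
  Lat: 19 + 46.6118/60 = 19.7768633
  S → negative
  Longitude: 35.38′ = 0.589667°; total 167.5896667
  E ⇒ keep positive

1. -89.674300, 176.303193
2. 22.800633, 129.646262
3. -19.776863, 167.589667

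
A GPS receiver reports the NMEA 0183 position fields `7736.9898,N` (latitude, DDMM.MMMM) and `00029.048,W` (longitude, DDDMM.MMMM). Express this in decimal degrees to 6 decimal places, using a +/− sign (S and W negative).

φ: split at 2 digits → 77° and 36.9898′; 77 + 36.9898/60 = 77.6164967
N ⇒ keep positive
Longitude: split at 3 digits → 000° and 29.048′; 0 + 29.048/60 = 0.4841333
W → negative

77.616497, -0.484133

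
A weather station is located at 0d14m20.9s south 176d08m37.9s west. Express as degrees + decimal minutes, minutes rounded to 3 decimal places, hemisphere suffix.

0° 14.348′ S, 176° 8.632′ W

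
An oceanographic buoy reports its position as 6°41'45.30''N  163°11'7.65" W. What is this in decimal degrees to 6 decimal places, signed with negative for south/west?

φ: 6° + 41/60 + 45.3/3600 = 6 + 0.683333 + 0.012583 = 6.6959167
N ⇒ keep positive
Longitude: 163° + 11/60 + 7.65/3600 = 163 + 0.183333 + 0.002125 = 163.1854583
W → negative

6.695917, -163.185458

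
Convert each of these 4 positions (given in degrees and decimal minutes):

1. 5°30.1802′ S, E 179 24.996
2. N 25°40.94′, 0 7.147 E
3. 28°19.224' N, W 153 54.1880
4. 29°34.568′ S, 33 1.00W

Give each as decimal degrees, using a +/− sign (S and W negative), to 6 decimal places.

Point 1:
  φ: 5 + 30.1802/60 = 5.5030033
  S → negative
  Longitude: 24.996′ = 0.416600°; total 179.4166000
  E ⇒ keep positive
Point 2:
  Lat: 40.94′ = 0.682333°; total 25.6823333
  N → positive
  λ: 7.147′ = 0.119117°; total 0.1191167
  E → positive
Point 3:
  Lat: 19.224′ = 0.320400°; total 28.3204000
  N ⇒ keep positive
  λ: 54.188′ = 0.903133°; total 153.9031333
  hemisphere W, so the sign is −
Point 4:
  Lat: 34.568′ = 0.576133°; total 29.5761333
  S ⇒ negate
  Lon: 1′ = 0.016667°; total 33.0166667
  W ⇒ negate

1. -5.503003, 179.416600
2. 25.682333, 0.119117
3. 28.320400, -153.903133
4. -29.576133, -33.016667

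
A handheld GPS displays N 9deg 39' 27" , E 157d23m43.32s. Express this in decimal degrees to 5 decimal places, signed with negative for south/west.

9.65750, 157.39537

Latitude: 9 + 39/60 + 27/3600 = 9.657500
N → positive
Longitude: 23′ + 43.32″ = 23.72200′; 157 + 23.72200/60 = 157.395367
E → positive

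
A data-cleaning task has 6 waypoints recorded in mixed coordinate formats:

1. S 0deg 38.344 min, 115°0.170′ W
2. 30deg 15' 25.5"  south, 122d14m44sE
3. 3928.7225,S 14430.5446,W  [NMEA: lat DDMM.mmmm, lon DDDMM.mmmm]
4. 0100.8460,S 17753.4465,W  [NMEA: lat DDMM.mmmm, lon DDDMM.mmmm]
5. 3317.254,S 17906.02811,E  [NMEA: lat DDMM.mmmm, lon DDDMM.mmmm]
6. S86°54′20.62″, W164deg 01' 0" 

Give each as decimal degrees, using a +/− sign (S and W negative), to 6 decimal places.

Point 1:
  Latitude: 38.344′ = 0.639067°; total 0.6390667
  S ⇒ negate
  λ: 115 + 0.17/60 = 115.0028333
  W → negative
Point 2:
  Lat: 30° + 15/60 + 25.5/3600 = 30 + 0.250000 + 0.007083 = 30.2570833
  hemisphere S, so the sign is −
  Lon: 122° + 14/60 + 44/3600 = 122 + 0.233333 + 0.012222 = 122.2455556
  E → positive
Point 3:
  Lat: degrees = first 2 digits = 39, minutes = 28.7225; 39 + 28.7225/60 = 39.4787083
  S → negative
  Longitude: split at 3 digits → 144° and 30.5446′; 144 + 30.5446/60 = 144.5090767
  hemisphere W, so the sign is −
Point 4:
  Lat: split at 2 digits → 01° and 0.846′; 1 + 0.846/60 = 1.0141000
  S → negative
  Lon: split at 3 digits → 177° and 53.4465′; 177 + 53.4465/60 = 177.8907750
  W → negative
Point 5:
  Latitude: degrees = first 2 digits = 33, minutes = 17.254; 33 + 17.254/60 = 33.2875667
  S → negative
  Lon: split at 3 digits → 179° and 6.02811′; 179 + 6.02811/60 = 179.1004685
  E → positive
Point 6:
  Latitude: 54′ + 20.62″ = 54.34367′; 86 + 54.34367/60 = 86.9057278
  S ⇒ negate
  λ: 1′ + 0″ = 1.00000′; 164 + 1.00000/60 = 164.0166667
  hemisphere W, so the sign is −

1. -0.639067, -115.002833
2. -30.257083, 122.245556
3. -39.478708, -144.509077
4. -1.014100, -177.890775
5. -33.287567, 179.100469
6. -86.905728, -164.016667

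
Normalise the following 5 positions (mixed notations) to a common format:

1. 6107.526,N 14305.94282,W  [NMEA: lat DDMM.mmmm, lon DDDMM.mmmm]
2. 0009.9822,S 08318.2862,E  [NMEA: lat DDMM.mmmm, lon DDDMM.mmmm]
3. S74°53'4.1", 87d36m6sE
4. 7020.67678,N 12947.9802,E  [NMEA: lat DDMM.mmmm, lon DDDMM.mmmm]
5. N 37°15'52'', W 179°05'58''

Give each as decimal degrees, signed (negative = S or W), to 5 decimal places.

Point 1:
  Lat: split at 2 digits → 61° and 7.526′; 61 + 7.526/60 = 61.125433
  N ⇒ keep positive
  Longitude: degrees = first 3 digits = 143, minutes = 5.94282; 143 + 5.94282/60 = 143.099047
  W → negative
Point 2:
  Latitude: split at 2 digits → 00° and 9.9822′; 0 + 9.9822/60 = 0.166370
  S ⇒ negate
  Lon: degrees = first 3 digits = 83, minutes = 18.2862; 83 + 18.2862/60 = 83.304770
  E → positive
Point 3:
  Lat: 53′ + 4.1″ = 53.06833′; 74 + 53.06833/60 = 74.884472
  S ⇒ negate
  Longitude: 87 + 36/60 + 6/3600 = 87.601667
  E ⇒ keep positive
Point 4:
  Latitude: degrees = first 2 digits = 70, minutes = 20.67678; 70 + 20.67678/60 = 70.344613
  N ⇒ keep positive
  λ: split at 3 digits → 129° and 47.9802′; 129 + 47.9802/60 = 129.799670
  E ⇒ keep positive
Point 5:
  Latitude: 15′ + 52″ = 15.86667′; 37 + 15.86667/60 = 37.264444
  N → positive
  Longitude: 179 + 5/60 + 58/3600 = 179.099444
  hemisphere W, so the sign is −

1. 61.12543, -143.09905
2. -0.16637, 83.30477
3. -74.88447, 87.60167
4. 70.34461, 129.79967
5. 37.26444, -179.09944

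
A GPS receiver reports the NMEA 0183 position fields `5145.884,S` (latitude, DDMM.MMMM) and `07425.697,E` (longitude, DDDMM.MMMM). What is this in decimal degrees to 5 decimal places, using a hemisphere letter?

51.76473° S, 74.42828° E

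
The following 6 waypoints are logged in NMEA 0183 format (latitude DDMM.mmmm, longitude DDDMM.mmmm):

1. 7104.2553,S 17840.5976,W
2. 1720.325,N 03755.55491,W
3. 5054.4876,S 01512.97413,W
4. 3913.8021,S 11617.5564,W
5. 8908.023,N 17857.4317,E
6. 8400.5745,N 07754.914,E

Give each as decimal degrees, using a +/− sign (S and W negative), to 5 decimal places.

1. -71.07092, -178.67663
2. 17.33875, -37.92592
3. -50.90813, -15.21624
4. -39.23004, -116.29261
5. 89.13372, 178.95720
6. 84.00958, 77.91523

Point 1:
  Lat: degrees = first 2 digits = 71, minutes = 4.2553; 71 + 4.2553/60 = 71.070922
  S ⇒ negate
  Longitude: split at 3 digits → 178° and 40.5976′; 178 + 40.5976/60 = 178.676627
  W → negative
Point 2:
  Lat: split at 2 digits → 17° and 20.325′; 17 + 20.325/60 = 17.338750
  N → positive
  Longitude: split at 3 digits → 037° and 55.55491′; 37 + 55.55491/60 = 37.925915
  hemisphere W, so the sign is −
Point 3:
  Lat: degrees = first 2 digits = 50, minutes = 54.4876; 50 + 54.4876/60 = 50.908127
  S → negative
  Lon: split at 3 digits → 015° and 12.97413′; 15 + 12.97413/60 = 15.216236
  W ⇒ negate
Point 4:
  φ: split at 2 digits → 39° and 13.8021′; 39 + 13.8021/60 = 39.230035
  S → negative
  Lon: split at 3 digits → 116° and 17.5564′; 116 + 17.5564/60 = 116.292607
  hemisphere W, so the sign is −
Point 5:
  Latitude: degrees = first 2 digits = 89, minutes = 8.023; 89 + 8.023/60 = 89.133717
  N → positive
  Longitude: split at 3 digits → 178° and 57.4317′; 178 + 57.4317/60 = 178.957195
  E ⇒ keep positive
Point 6:
  φ: degrees = first 2 digits = 84, minutes = 0.5745; 84 + 0.5745/60 = 84.009575
  N ⇒ keep positive
  Longitude: degrees = first 3 digits = 77, minutes = 54.914; 77 + 54.914/60 = 77.915233
  E → positive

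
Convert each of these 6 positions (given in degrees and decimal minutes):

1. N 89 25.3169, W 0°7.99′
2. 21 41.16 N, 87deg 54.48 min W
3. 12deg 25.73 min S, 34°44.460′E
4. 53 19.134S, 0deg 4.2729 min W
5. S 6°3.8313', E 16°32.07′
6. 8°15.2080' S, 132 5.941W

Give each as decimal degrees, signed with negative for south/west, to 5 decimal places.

1. 89.42195, -0.13317
2. 21.68600, -87.90800
3. -12.42883, 34.74100
4. -53.31890, -0.07122
5. -6.06386, 16.53450
6. -8.25347, -132.09902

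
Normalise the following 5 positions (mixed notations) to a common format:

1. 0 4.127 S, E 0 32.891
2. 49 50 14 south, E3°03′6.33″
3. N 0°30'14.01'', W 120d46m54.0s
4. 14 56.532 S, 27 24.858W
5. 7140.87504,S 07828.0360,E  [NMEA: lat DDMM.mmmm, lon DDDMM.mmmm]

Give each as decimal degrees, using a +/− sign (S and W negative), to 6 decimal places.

Point 1:
  Latitude: 0 + 4.127/60 = 0.0687833
  hemisphere S, so the sign is −
  Lon: 32.891′ = 0.548183°; total 0.5481833
  E ⇒ keep positive
Point 2:
  Lat: 49° + 50/60 + 14/3600 = 49 + 0.833333 + 0.003889 = 49.8372222
  S → negative
  Longitude: 3′ + 6.33″ = 3.10550′; 3 + 3.10550/60 = 3.0517583
  E → positive
Point 3:
  φ: 30′ + 14.01″ = 30.23350′; 0 + 30.23350/60 = 0.5038917
  N → positive
  Longitude: 120 + 46/60 + 54/3600 = 120.7816667
  W ⇒ negate
Point 4:
  Lat: 56.532′ = 0.942200°; total 14.9422000
  S → negative
  λ: 24.858′ = 0.414300°; total 27.4143000
  W ⇒ negate
Point 5:
  Latitude: split at 2 digits → 71° and 40.87504′; 71 + 40.87504/60 = 71.6812507
  hemisphere S, so the sign is −
  Longitude: degrees = first 3 digits = 78, minutes = 28.036; 78 + 28.036/60 = 78.4672667
  E → positive

1. -0.068783, 0.548183
2. -49.837222, 3.051758
3. 0.503892, -120.781667
4. -14.942200, -27.414300
5. -71.681251, 78.467267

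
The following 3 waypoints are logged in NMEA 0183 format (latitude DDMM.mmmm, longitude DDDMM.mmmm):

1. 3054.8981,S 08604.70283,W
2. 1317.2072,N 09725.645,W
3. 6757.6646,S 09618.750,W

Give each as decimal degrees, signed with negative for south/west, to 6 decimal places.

Point 1:
  Latitude: split at 2 digits → 30° and 54.8981′; 30 + 54.8981/60 = 30.9149683
  S → negative
  λ: split at 3 digits → 086° and 4.70283′; 86 + 4.70283/60 = 86.0783805
  W → negative
Point 2:
  Lat: degrees = first 2 digits = 13, minutes = 17.2072; 13 + 17.2072/60 = 13.2867867
  N ⇒ keep positive
  λ: split at 3 digits → 097° and 25.645′; 97 + 25.645/60 = 97.4274167
  W ⇒ negate
Point 3:
  Latitude: degrees = first 2 digits = 67, minutes = 57.6646; 67 + 57.6646/60 = 67.9610767
  S ⇒ negate
  Longitude: split at 3 digits → 096° and 18.75′; 96 + 18.75/60 = 96.3125000
  W → negative

1. -30.914968, -86.078381
2. 13.286787, -97.427417
3. -67.961077, -96.312500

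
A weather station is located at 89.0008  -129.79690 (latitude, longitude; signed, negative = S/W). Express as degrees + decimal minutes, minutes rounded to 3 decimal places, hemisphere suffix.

Latitude: fractional part 0.000800 → 0.04800 minutes
Longitude is negative → W; |value| = 129.796900
λ: minutes = (129.796900 − 129) × 60 = 47.81400

89° 0.048′ N, 129° 47.814′ W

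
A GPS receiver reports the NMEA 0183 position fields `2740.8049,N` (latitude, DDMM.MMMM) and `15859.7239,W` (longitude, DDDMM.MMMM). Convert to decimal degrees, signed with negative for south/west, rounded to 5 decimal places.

Lat: split at 2 digits → 27° and 40.8049′; 27 + 40.8049/60 = 27.680082
N → positive
λ: split at 3 digits → 158° and 59.7239′; 158 + 59.7239/60 = 158.995398
hemisphere W, so the sign is −

27.68008, -158.99540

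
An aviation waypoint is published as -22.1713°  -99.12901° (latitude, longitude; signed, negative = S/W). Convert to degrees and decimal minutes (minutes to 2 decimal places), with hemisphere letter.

Latitude is negative → S; |value| = 22.171300
Lat: minutes = (22.171300 − 22) × 60 = 10.2780
Longitude is negative → W; |value| = 99.129010
λ: 99° + 0.129010 × 60 = 99° 7.7406′

22° 10.28′ S, 99° 7.74′ W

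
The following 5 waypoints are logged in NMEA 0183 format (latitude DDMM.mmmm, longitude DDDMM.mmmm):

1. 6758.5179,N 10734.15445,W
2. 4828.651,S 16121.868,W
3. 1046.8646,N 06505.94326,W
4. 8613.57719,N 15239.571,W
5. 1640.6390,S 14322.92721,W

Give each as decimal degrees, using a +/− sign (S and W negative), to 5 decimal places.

Point 1:
  Latitude: degrees = first 2 digits = 67, minutes = 58.5179; 67 + 58.5179/60 = 67.975298
  N ⇒ keep positive
  λ: degrees = first 3 digits = 107, minutes = 34.15445; 107 + 34.15445/60 = 107.569241
  W ⇒ negate
Point 2:
  Lat: degrees = first 2 digits = 48, minutes = 28.651; 48 + 28.651/60 = 48.477517
  S ⇒ negate
  Lon: degrees = first 3 digits = 161, minutes = 21.868; 161 + 21.868/60 = 161.364467
  hemisphere W, so the sign is −
Point 3:
  φ: degrees = first 2 digits = 10, minutes = 46.8646; 10 + 46.8646/60 = 10.781077
  N ⇒ keep positive
  Longitude: degrees = first 3 digits = 65, minutes = 5.94326; 65 + 5.94326/60 = 65.099054
  W → negative
Point 4:
  φ: degrees = first 2 digits = 86, minutes = 13.57719; 86 + 13.57719/60 = 86.226287
  N → positive
  λ: degrees = first 3 digits = 152, minutes = 39.571; 152 + 39.571/60 = 152.659517
  hemisphere W, so the sign is −
Point 5:
  Latitude: degrees = first 2 digits = 16, minutes = 40.639; 16 + 40.639/60 = 16.677317
  S → negative
  Longitude: degrees = first 3 digits = 143, minutes = 22.92721; 143 + 22.92721/60 = 143.382120
  W ⇒ negate

1. 67.97530, -107.56924
2. -48.47752, -161.36447
3. 10.78108, -65.09905
4. 86.22629, -152.65952
5. -16.67732, -143.38212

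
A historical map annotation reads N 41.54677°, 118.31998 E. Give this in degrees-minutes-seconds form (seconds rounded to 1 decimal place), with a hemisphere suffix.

φ: 0.546770° → 32.80620′; 0.80620 × 60 = 48.372″
Lon: 0.319980° → 19.19880′; 0.19880 × 60 = 11.928″

41°32′48.4″ N, 118°19′11.9″ E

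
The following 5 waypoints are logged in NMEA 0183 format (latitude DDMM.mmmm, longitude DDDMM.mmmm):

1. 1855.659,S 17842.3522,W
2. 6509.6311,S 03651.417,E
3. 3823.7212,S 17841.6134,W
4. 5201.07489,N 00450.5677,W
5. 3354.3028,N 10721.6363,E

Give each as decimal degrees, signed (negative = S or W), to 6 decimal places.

1. -18.927650, -178.705870
2. -65.160518, 36.856950
3. -38.395353, -178.693557
4. 52.017915, -4.842795
5. 33.905047, 107.360605

Point 1:
  φ: split at 2 digits → 18° and 55.659′; 18 + 55.659/60 = 18.9276500
  S → negative
  Lon: split at 3 digits → 178° and 42.3522′; 178 + 42.3522/60 = 178.7058700
  hemisphere W, so the sign is −
Point 2:
  Latitude: split at 2 digits → 65° and 9.6311′; 65 + 9.6311/60 = 65.1605183
  hemisphere S, so the sign is −
  Longitude: split at 3 digits → 036° and 51.417′; 36 + 51.417/60 = 36.8569500
  E ⇒ keep positive
Point 3:
  Lat: split at 2 digits → 38° and 23.7212′; 38 + 23.7212/60 = 38.3953533
  hemisphere S, so the sign is −
  Longitude: split at 3 digits → 178° and 41.6134′; 178 + 41.6134/60 = 178.6935567
  W ⇒ negate
Point 4:
  Latitude: split at 2 digits → 52° and 1.07489′; 52 + 1.07489/60 = 52.0179148
  N → positive
  Longitude: split at 3 digits → 004° and 50.5677′; 4 + 50.5677/60 = 4.8427950
  hemisphere W, so the sign is −
Point 5:
  Latitude: split at 2 digits → 33° and 54.3028′; 33 + 54.3028/60 = 33.9050467
  N → positive
  Lon: degrees = first 3 digits = 107, minutes = 21.6363; 107 + 21.6363/60 = 107.3606050
  E → positive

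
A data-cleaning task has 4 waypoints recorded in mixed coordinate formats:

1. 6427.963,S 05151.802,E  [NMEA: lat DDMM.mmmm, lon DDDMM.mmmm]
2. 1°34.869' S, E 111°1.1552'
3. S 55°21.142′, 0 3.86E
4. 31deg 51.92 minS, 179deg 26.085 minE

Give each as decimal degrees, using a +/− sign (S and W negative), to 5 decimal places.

Point 1:
  φ: split at 2 digits → 64° and 27.963′; 64 + 27.963/60 = 64.466050
  S → negative
  λ: split at 3 digits → 051° and 51.802′; 51 + 51.802/60 = 51.863367
  E ⇒ keep positive
Point 2:
  Latitude: 34.869′ = 0.581150°; total 1.581150
  hemisphere S, so the sign is −
  λ: 111 + 1.1552/60 = 111.019253
  E → positive
Point 3:
  Lat: 55 + 21.142/60 = 55.352367
  S ⇒ negate
  Lon: 3.86′ = 0.064333°; total 0.064333
  E ⇒ keep positive
Point 4:
  φ: 31 + 51.92/60 = 31.865333
  hemisphere S, so the sign is −
  λ: 26.085′ = 0.434750°; total 179.434750
  E ⇒ keep positive

1. -64.46605, 51.86337
2. -1.58115, 111.01925
3. -55.35237, 0.06433
4. -31.86533, 179.43475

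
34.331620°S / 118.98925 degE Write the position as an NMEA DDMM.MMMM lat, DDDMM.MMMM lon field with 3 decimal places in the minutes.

3419.897,S / 11859.355,E

φ: fractional part 0.331620 → 19.89720 minutes
λ: minutes = (118.989250 − 118) × 60 = 59.35500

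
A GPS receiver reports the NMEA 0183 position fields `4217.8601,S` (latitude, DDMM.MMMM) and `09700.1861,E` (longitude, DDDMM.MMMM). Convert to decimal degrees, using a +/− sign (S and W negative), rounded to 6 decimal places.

Latitude: degrees = first 2 digits = 42, minutes = 17.8601; 42 + 17.8601/60 = 42.2976683
S ⇒ negate
Lon: split at 3 digits → 097° and 0.1861′; 97 + 0.1861/60 = 97.0031017
E → positive

-42.297668, 97.003102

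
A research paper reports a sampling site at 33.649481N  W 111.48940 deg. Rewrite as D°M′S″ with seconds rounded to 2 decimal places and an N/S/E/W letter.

φ: 0.649481 × 60 = 38.96886′ → 38′, remainder × 60 = 58.1316″
Longitude: 0.489400 × 60 = 29.36400′ → 29′, remainder × 60 = 21.8400″

33°38′58.13″ N, 111°29′21.84″ W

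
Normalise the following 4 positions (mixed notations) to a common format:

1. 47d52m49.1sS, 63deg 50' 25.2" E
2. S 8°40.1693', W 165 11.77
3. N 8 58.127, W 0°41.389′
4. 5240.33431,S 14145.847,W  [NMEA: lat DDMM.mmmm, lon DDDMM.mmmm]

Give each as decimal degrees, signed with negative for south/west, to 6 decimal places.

Point 1:
  Latitude: 47° + 52/60 + 49.1/3600 = 47 + 0.866667 + 0.013639 = 47.8803056
  S ⇒ negate
  Longitude: 63 + 50/60 + 25.2/3600 = 63.8403333
  E ⇒ keep positive
Point 2:
  φ: 8 + 40.1693/60 = 8.6694883
  hemisphere S, so the sign is −
  λ: 11.77′ = 0.196167°; total 165.1961667
  W → negative
Point 3:
  Latitude: 58.127′ = 0.968783°; total 8.9687833
  N ⇒ keep positive
  Longitude: 41.389′ = 0.689817°; total 0.6898167
  hemisphere W, so the sign is −
Point 4:
  Latitude: split at 2 digits → 52° and 40.33431′; 52 + 40.33431/60 = 52.6722385
  S ⇒ negate
  λ: split at 3 digits → 141° and 45.847′; 141 + 45.847/60 = 141.7641167
  W ⇒ negate

1. -47.880306, 63.840333
2. -8.669488, -165.196167
3. 8.968783, -0.689817
4. -52.672239, -141.764117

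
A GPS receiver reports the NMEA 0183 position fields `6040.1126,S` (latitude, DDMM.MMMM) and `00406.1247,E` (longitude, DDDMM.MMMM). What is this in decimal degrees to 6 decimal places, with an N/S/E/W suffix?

Latitude: degrees = first 2 digits = 60, minutes = 40.1126; 60 + 40.1126/60 = 60.6685433
λ: split at 3 digits → 004° and 6.1247′; 4 + 6.1247/60 = 4.1020783

60.668543° S, 4.102078° E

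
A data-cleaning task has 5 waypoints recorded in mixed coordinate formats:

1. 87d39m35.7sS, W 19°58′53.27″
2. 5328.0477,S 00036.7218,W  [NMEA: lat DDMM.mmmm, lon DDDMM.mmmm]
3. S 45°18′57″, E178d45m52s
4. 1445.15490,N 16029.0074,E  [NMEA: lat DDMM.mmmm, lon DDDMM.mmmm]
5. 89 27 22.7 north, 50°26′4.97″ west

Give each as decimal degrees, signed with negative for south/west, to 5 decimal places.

1. -87.65992, -19.98146
2. -53.46746, -0.61203
3. -45.31583, 178.76444
4. 14.75258, 160.48346
5. 89.45631, -50.43471

Point 1:
  φ: 87° + 39/60 + 35.7/3600 = 87 + 0.650000 + 0.009917 = 87.659917
  S → negative
  Lon: 19 + 58/60 + 53.27/3600 = 19.981464
  hemisphere W, so the sign is −
Point 2:
  Latitude: split at 2 digits → 53° and 28.0477′; 53 + 28.0477/60 = 53.467462
  S → negative
  Longitude: degrees = first 3 digits = 0, minutes = 36.7218; 0 + 36.7218/60 = 0.612030
  hemisphere W, so the sign is −
Point 3:
  φ: 18′ + 57″ = 18.95000′; 45 + 18.95000/60 = 45.315833
  hemisphere S, so the sign is −
  Longitude: 178° + 45/60 + 52/3600 = 178 + 0.750000 + 0.014444 = 178.764444
  E → positive
Point 4:
  Lat: split at 2 digits → 14° and 45.1549′; 14 + 45.1549/60 = 14.752582
  N ⇒ keep positive
  Longitude: degrees = first 3 digits = 160, minutes = 29.0074; 160 + 29.0074/60 = 160.483457
  E → positive
Point 5:
  φ: 89° + 27/60 + 22.7/3600 = 89 + 0.450000 + 0.006306 = 89.456306
  N ⇒ keep positive
  Lon: 50 + 26/60 + 4.97/3600 = 50.434714
  W ⇒ negate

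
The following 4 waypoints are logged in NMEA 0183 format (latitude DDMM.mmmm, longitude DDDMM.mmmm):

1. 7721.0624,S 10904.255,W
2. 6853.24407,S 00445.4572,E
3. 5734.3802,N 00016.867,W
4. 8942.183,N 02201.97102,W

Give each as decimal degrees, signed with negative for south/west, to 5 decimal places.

1. -77.35104, -109.07092
2. -68.88740, 4.75762
3. 57.57300, -0.28112
4. 89.70305, -22.03285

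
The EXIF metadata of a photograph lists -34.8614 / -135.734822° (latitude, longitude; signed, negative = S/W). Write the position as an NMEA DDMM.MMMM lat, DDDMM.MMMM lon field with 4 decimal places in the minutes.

Latitude is negative → S; |value| = 34.861400
φ: minutes = (34.861400 − 34) × 60 = 51.684000
Longitude is negative → W; |value| = 135.734822
Longitude: minutes = (135.734822 − 135) × 60 = 44.089320

3451.6840,S / 13544.0893,W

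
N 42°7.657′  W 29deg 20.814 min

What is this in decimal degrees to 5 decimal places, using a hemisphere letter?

φ: 42 + 7.657/60 = 42.127617
λ: 20.814′ = 0.346900°; total 29.346900

42.12762° N, 29.34690° W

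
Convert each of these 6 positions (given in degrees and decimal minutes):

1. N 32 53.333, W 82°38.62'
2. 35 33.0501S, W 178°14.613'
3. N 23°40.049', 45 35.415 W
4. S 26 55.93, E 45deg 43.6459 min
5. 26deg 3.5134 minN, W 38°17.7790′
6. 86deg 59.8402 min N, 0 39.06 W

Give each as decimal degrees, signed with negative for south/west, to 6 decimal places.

Point 1:
  φ: 53.333′ = 0.888883°; total 32.8888833
  N ⇒ keep positive
  Lon: 82 + 38.62/60 = 82.6436667
  W → negative
Point 2:
  φ: 35 + 33.0501/60 = 35.5508350
  S → negative
  Longitude: 178 + 14.613/60 = 178.2435500
  hemisphere W, so the sign is −
Point 3:
  Latitude: 40.049′ = 0.667483°; total 23.6674833
  N → positive
  Lon: 45 + 35.415/60 = 45.5902500
  W → negative
Point 4:
  φ: 26 + 55.93/60 = 26.9321667
  S → negative
  Lon: 43.6459′ = 0.727432°; total 45.7274317
  E ⇒ keep positive
Point 5:
  φ: 26 + 3.5134/60 = 26.0585567
  N ⇒ keep positive
  Longitude: 17.779′ = 0.296317°; total 38.2963167
  W ⇒ negate
Point 6:
  Lat: 59.8402′ = 0.997337°; total 86.9973367
  N → positive
  Lon: 39.06′ = 0.651000°; total 0.6510000
  W → negative

1. 32.888883, -82.643667
2. -35.550835, -178.243550
3. 23.667483, -45.590250
4. -26.932167, 45.727432
5. 26.058557, -38.296317
6. 86.997337, -0.651000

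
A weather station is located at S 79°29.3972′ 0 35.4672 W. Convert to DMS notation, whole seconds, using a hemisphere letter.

φ: 29.39720′ → 29′ and 0.39720 × 60 = 23.83″
Longitude: 35.46720′ → 35′ and 0.46720 × 60 = 28.03″

79°29′24″ S, 0°35′28″ W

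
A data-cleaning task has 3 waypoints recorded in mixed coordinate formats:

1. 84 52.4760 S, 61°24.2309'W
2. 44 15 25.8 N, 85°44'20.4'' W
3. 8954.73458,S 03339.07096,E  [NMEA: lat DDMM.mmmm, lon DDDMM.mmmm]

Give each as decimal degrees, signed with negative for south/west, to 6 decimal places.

Point 1:
  Latitude: 52.476′ = 0.874600°; total 84.8746000
  hemisphere S, so the sign is −
  λ: 61 + 24.2309/60 = 61.4038483
  W → negative
Point 2:
  Latitude: 44 + 15/60 + 25.8/3600 = 44.2571667
  N ⇒ keep positive
  λ: 85 + 44/60 + 20.4/3600 = 85.7390000
  W → negative
Point 3:
  Lat: split at 2 digits → 89° and 54.73458′; 89 + 54.73458/60 = 89.9122430
  S ⇒ negate
  Longitude: degrees = first 3 digits = 33, minutes = 39.07096; 33 + 39.07096/60 = 33.6511827
  E → positive

1. -84.874600, -61.403848
2. 44.257167, -85.739000
3. -89.912243, 33.651183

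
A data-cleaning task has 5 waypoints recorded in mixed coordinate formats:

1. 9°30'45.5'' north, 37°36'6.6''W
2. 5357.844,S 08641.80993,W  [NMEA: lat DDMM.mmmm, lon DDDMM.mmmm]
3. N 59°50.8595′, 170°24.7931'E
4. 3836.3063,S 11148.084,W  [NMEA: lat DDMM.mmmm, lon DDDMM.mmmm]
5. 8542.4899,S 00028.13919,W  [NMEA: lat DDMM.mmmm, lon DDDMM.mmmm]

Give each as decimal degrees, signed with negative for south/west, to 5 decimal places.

1. 9.51264, -37.60183
2. -53.96407, -86.69683
3. 59.84766, 170.41322
4. -38.60511, -111.80140
5. -85.70817, -0.46899

Point 1:
  Latitude: 9 + 30/60 + 45.5/3600 = 9.512639
  N → positive
  λ: 36′ + 6.6″ = 36.11000′; 37 + 36.11000/60 = 37.601833
  hemisphere W, so the sign is −
Point 2:
  φ: split at 2 digits → 53° and 57.844′; 53 + 57.844/60 = 53.964067
  S ⇒ negate
  Lon: split at 3 digits → 086° and 41.80993′; 86 + 41.80993/60 = 86.696832
  W ⇒ negate
Point 3:
  Lat: 50.8595′ = 0.847658°; total 59.847658
  N → positive
  Longitude: 170 + 24.7931/60 = 170.413218
  E ⇒ keep positive
Point 4:
  Latitude: split at 2 digits → 38° and 36.3063′; 38 + 36.3063/60 = 38.605105
  S → negative
  Lon: degrees = first 3 digits = 111, minutes = 48.084; 111 + 48.084/60 = 111.801400
  hemisphere W, so the sign is −
Point 5:
  Latitude: split at 2 digits → 85° and 42.4899′; 85 + 42.4899/60 = 85.708165
  S ⇒ negate
  Longitude: degrees = first 3 digits = 0, minutes = 28.13919; 0 + 28.13919/60 = 0.468987
  W → negative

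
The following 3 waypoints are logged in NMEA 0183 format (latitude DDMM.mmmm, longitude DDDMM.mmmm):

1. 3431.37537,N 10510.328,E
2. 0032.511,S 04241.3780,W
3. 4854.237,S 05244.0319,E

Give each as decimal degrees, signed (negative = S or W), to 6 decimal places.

1. 34.522923, 105.172133
2. -0.541850, -42.689633
3. -48.903950, 52.733865

Point 1:
  φ: split at 2 digits → 34° and 31.37537′; 34 + 31.37537/60 = 34.5229228
  N ⇒ keep positive
  Lon: degrees = first 3 digits = 105, minutes = 10.328; 105 + 10.328/60 = 105.1721333
  E ⇒ keep positive
Point 2:
  φ: split at 2 digits → 00° and 32.511′; 0 + 32.511/60 = 0.5418500
  S ⇒ negate
  Longitude: degrees = first 3 digits = 42, minutes = 41.378; 42 + 41.378/60 = 42.6896333
  hemisphere W, so the sign is −
Point 3:
  Lat: degrees = first 2 digits = 48, minutes = 54.237; 48 + 54.237/60 = 48.9039500
  hemisphere S, so the sign is −
  λ: split at 3 digits → 052° and 44.0319′; 52 + 44.0319/60 = 52.7338650
  E → positive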